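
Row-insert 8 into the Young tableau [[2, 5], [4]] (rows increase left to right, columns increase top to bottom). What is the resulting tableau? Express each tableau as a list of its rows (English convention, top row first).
[[2, 5, 8], [4]]

8 is larger than every entry of row 1, so it is appended to row 1. The new tableau is [[2, 5, 8], [4]].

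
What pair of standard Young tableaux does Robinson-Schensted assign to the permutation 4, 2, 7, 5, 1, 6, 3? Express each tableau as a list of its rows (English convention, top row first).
P = [[1, 3, 6], [2, 5], [4, 7]], Q = [[1, 3, 6], [2, 4], [5, 7]]

Insert each entry of the permutation into P by Schensted row insertion, recording in Q the position of each new cell.

Insert 4: appended to row 1. P = [[4]].
Insert 2: 2 bumps 4 from row 1; 4 starts row 2. P = [[2], [4]].
Insert 7: appended to row 1. P = [[2, 7], [4]].
Insert 5: 5 bumps 7 from row 1; 7 appends to row 2. P = [[2, 5], [4, 7]].
Insert 1: 1 bumps 2 from row 1; 2 bumps 4 from row 2; 4 starts row 3. P = [[1, 5], [2, 7], [4]].
Insert 6: appended to row 1. P = [[1, 5, 6], [2, 7], [4]].
Insert 3: 3 bumps 5 from row 1; 5 bumps 7 from row 2; 7 appends to row 3. P = [[1, 3, 6], [2, 5], [4, 7]].

So P = [[1, 3, 6], [2, 5], [4, 7]], Q = [[1, 3, 6], [2, 4], [5, 7]].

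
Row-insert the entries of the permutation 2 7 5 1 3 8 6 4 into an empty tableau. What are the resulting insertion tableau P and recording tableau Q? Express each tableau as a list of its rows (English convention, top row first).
Insert each entry of the permutation into P by Schensted row insertion, recording in Q the position of each new cell.

Insert 2: appended to row 1. P = [[2]], Q = [[1]].
Insert 7: appended to row 1. P = [[2, 7]], Q = [[1, 2]].
Insert 5: 5 bumps 7 from row 1; 7 starts row 2. P = [[2, 5], [7]], Q = [[1, 2], [3]].
Insert 1: 1 bumps 2 from row 1; 2 bumps 7 from row 2; 7 starts row 3. P = [[1, 5], [2], [7]], Q = [[1, 2], [3], [4]].
Insert 3: 3 bumps 5 from row 1; 5 appends to row 2. P = [[1, 3], [2, 5], [7]], Q = [[1, 2], [3, 5], [4]].
Insert 8: appended to row 1. P = [[1, 3, 8], [2, 5], [7]], Q = [[1, 2, 6], [3, 5], [4]].
Insert 6: 6 bumps 8 from row 1; 8 appends to row 2. P = [[1, 3, 6], [2, 5, 8], [7]], Q = [[1, 2, 6], [3, 5, 7], [4]].
Insert 4: 4 bumps 6 from row 1; 6 bumps 8 from row 2; 8 appends to row 3. P = [[1, 3, 4], [2, 5, 6], [7, 8]], Q = [[1, 2, 6], [3, 5, 7], [4, 8]].

So P = [[1, 3, 4], [2, 5, 6], [7, 8]], Q = [[1, 2, 6], [3, 5, 7], [4, 8]].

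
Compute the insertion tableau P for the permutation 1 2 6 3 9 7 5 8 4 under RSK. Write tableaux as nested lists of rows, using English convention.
P = [[1, 2, 3, 4, 8], [5, 7], [6], [9]]

After inserting 1: P = [[1]].
After inserting 2: P = [[1, 2]].
After inserting 6: P = [[1, 2, 6]].
After inserting 3: P = [[1, 2, 3], [6]].
After inserting 9: P = [[1, 2, 3, 9], [6]].
After inserting 7: P = [[1, 2, 3, 7], [6, 9]].
After inserting 5: P = [[1, 2, 3, 5], [6, 7], [9]].
After inserting 8: P = [[1, 2, 3, 5, 8], [6, 7], [9]].
After inserting 4: P = [[1, 2, 3, 4, 8], [5, 7], [6], [9]].

So P = [[1, 2, 3, 4, 8], [5, 7], [6], [9]].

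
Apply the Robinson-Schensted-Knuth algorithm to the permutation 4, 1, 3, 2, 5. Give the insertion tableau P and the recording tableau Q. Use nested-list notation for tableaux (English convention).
Insert each entry of the permutation into P by Schensted row insertion, recording in Q the position of each new cell.

Insert 4: appended to row 1. P = [[4]].
Insert 1: 1 bumps 4 from row 1; 4 starts row 2. P = [[1], [4]].
Insert 3: appended to row 1. P = [[1, 3], [4]].
Insert 2: 2 bumps 3 from row 1; 3 bumps 4 from row 2; 4 starts row 3. P = [[1, 2], [3], [4]].
Insert 5: appended to row 1. P = [[1, 2, 5], [3], [4]].

So P = [[1, 2, 5], [3], [4]], Q = [[1, 3, 5], [2], [4]].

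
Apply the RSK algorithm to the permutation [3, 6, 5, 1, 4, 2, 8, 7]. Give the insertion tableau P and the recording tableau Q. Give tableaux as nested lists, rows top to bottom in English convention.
P = [[1, 2, 7], [3, 4, 8], [5], [6]], Q = [[1, 2, 7], [3, 5, 8], [4], [6]]

Insert each entry of the permutation into P by Schensted row insertion, recording in Q the position of each new cell.

Insert 3: appended to row 1. P = [[3]].
Insert 6: appended to row 1. P = [[3, 6]].
Insert 5: 5 bumps 6 from row 1; 6 starts row 2. P = [[3, 5], [6]].
Insert 1: 1 bumps 3 from row 1; 3 bumps 6 from row 2; 6 starts row 3. P = [[1, 5], [3], [6]].
Insert 4: 4 bumps 5 from row 1; 5 appends to row 2. P = [[1, 4], [3, 5], [6]].
Insert 2: 2 bumps 4 from row 1; 4 bumps 5 from row 2; 5 bumps 6 from row 3; 6 starts row 4. P = [[1, 2], [3, 4], [5], [6]].
Insert 8: appended to row 1. P = [[1, 2, 8], [3, 4], [5], [6]].
Insert 7: 7 bumps 8 from row 1; 8 appends to row 2. P = [[1, 2, 7], [3, 4, 8], [5], [6]].

So P = [[1, 2, 7], [3, 4, 8], [5], [6]], Q = [[1, 2, 7], [3, 5, 8], [4], [6]].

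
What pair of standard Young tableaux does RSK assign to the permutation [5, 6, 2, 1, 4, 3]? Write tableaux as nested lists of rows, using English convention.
P = [[1, 3], [2, 4], [5, 6]], Q = [[1, 2], [3, 5], [4, 6]]

Insert each entry of the permutation into P by Schensted row insertion, recording in Q the position of each new cell.

Insert 5: appended to row 1. P = [[5]], Q = [[1]].
Insert 6: appended to row 1. P = [[5, 6]], Q = [[1, 2]].
Insert 2: 2 bumps 5 from row 1; 5 starts row 2. P = [[2, 6], [5]], Q = [[1, 2], [3]].
Insert 1: 1 bumps 2 from row 1; 2 bumps 5 from row 2; 5 starts row 3. P = [[1, 6], [2], [5]], Q = [[1, 2], [3], [4]].
Insert 4: 4 bumps 6 from row 1; 6 appends to row 2. P = [[1, 4], [2, 6], [5]], Q = [[1, 2], [3, 5], [4]].
Insert 3: 3 bumps 4 from row 1; 4 bumps 6 from row 2; 6 appends to row 3. P = [[1, 3], [2, 4], [5, 6]], Q = [[1, 2], [3, 5], [4, 6]].

So P = [[1, 3], [2, 4], [5, 6]], Q = [[1, 2], [3, 5], [4, 6]].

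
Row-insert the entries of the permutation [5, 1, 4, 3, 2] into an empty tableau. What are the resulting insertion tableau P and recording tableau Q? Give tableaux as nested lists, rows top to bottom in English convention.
Insert each entry of the permutation into P by Schensted row insertion, recording in Q the position of each new cell.

Insert 5: appended to row 1. P = [[5]], Q = [[1]].
Insert 1: 1 bumps 5 from row 1; 5 starts row 2. P = [[1], [5]], Q = [[1], [2]].
Insert 4: appended to row 1. P = [[1, 4], [5]], Q = [[1, 3], [2]].
Insert 3: 3 bumps 4 from row 1; 4 bumps 5 from row 2; 5 starts row 3. P = [[1, 3], [4], [5]], Q = [[1, 3], [2], [4]].
Insert 2: 2 bumps 3 from row 1; 3 bumps 4 from row 2; 4 bumps 5 from row 3; 5 starts row 4. P = [[1, 2], [3], [4], [5]], Q = [[1, 3], [2], [4], [5]].

So P = [[1, 2], [3], [4], [5]], Q = [[1, 3], [2], [4], [5]].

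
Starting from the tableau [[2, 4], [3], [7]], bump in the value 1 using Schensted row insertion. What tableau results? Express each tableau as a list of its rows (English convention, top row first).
In row 1, 1 replaces 2 (the leftmost entry greater than 1); 2 is bumped to row 2. In row 2, 2 replaces 3 (the leftmost entry greater than 2); 3 is bumped to row 3. In row 3, 3 replaces 7 (the leftmost entry greater than 3); 7 is bumped to row 4. 7 starts a new row 4. The new tableau is [[1, 4], [2], [3], [7]].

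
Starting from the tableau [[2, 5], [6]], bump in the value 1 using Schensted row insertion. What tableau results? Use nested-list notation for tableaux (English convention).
[[1, 5], [2], [6]]

In row 1, 1 replaces 2 (the leftmost entry greater than 1); 2 is bumped to row 2. In row 2, 2 replaces 6 (the leftmost entry greater than 2); 6 is bumped to row 3. 6 starts a new row 3. The new tableau is [[1, 5], [2], [6]].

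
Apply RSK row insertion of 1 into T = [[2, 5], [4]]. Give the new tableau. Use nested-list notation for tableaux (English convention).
[[1, 5], [2], [4]]

In row 1, 1 replaces 2 (the leftmost entry greater than 1); 2 is bumped to row 2. In row 2, 2 replaces 4 (the leftmost entry greater than 2); 4 is bumped to row 3. 4 starts a new row 3. The new tableau is [[1, 5], [2], [4]].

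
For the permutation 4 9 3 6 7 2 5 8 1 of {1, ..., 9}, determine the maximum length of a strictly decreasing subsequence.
4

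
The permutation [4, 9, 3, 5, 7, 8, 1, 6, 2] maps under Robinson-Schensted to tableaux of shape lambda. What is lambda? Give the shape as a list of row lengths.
RSK row insertion gives P = [[1, 2, 6, 8], [3, 5], [4, 7], [9]], which has shape [4, 2, 2, 1].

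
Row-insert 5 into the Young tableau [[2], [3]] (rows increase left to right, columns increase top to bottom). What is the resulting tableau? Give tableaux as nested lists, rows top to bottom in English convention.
[[2, 5], [3]]

5 is larger than every entry of row 1, so it is appended to row 1. The new tableau is [[2, 5], [3]].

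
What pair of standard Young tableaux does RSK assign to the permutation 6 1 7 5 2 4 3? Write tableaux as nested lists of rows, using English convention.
P = [[1, 2, 3], [4, 7], [5], [6]], Q = [[1, 3, 6], [2, 4], [5], [7]]

Insert each entry of the permutation into P by Schensted row insertion, recording in Q the position of each new cell.

Insert 6: appended to row 1. P = [[6]].
Insert 1: 1 bumps 6 from row 1; 6 starts row 2. P = [[1], [6]].
Insert 7: appended to row 1. P = [[1, 7], [6]].
Insert 5: 5 bumps 7 from row 1; 7 appends to row 2. P = [[1, 5], [6, 7]].
Insert 2: 2 bumps 5 from row 1; 5 bumps 6 from row 2; 6 starts row 3. P = [[1, 2], [5, 7], [6]].
Insert 4: appended to row 1. P = [[1, 2, 4], [5, 7], [6]].
Insert 3: 3 bumps 4 from row 1; 4 bumps 5 from row 2; 5 bumps 6 from row 3; 6 starts row 4. P = [[1, 2, 3], [4, 7], [5], [6]].

So P = [[1, 2, 3], [4, 7], [5], [6]], Q = [[1, 3, 6], [2, 4], [5], [7]].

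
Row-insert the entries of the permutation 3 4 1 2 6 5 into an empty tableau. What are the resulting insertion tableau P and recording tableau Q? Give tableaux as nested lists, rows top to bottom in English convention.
P = [[1, 2, 5], [3, 4, 6]], Q = [[1, 2, 5], [3, 4, 6]]

Insert each entry of the permutation into P by Schensted row insertion, recording in Q the position of each new cell.

Insert 3: appended to row 1. P = [[3]], Q = [[1]].
Insert 4: appended to row 1. P = [[3, 4]], Q = [[1, 2]].
Insert 1: 1 bumps 3 from row 1; 3 starts row 2. P = [[1, 4], [3]], Q = [[1, 2], [3]].
Insert 2: 2 bumps 4 from row 1; 4 appends to row 2. P = [[1, 2], [3, 4]], Q = [[1, 2], [3, 4]].
Insert 6: appended to row 1. P = [[1, 2, 6], [3, 4]], Q = [[1, 2, 5], [3, 4]].
Insert 5: 5 bumps 6 from row 1; 6 appends to row 2. P = [[1, 2, 5], [3, 4, 6]], Q = [[1, 2, 5], [3, 4, 6]].

So P = [[1, 2, 5], [3, 4, 6]], Q = [[1, 2, 5], [3, 4, 6]].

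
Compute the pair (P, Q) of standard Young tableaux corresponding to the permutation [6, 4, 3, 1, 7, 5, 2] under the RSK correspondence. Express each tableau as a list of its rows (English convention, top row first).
P = [[1, 2], [3, 5], [4, 7], [6]], Q = [[1, 5], [2, 6], [3, 7], [4]]

Insert each entry of the permutation into P by Schensted row insertion, recording in Q the position of each new cell.

Insert 6: appended to row 1. P = [[6]].
Insert 4: 4 bumps 6 from row 1; 6 starts row 2. P = [[4], [6]].
Insert 3: 3 bumps 4 from row 1; 4 bumps 6 from row 2; 6 starts row 3. P = [[3], [4], [6]].
Insert 1: 1 bumps 3 from row 1; 3 bumps 4 from row 2; 4 bumps 6 from row 3; 6 starts row 4. P = [[1], [3], [4], [6]].
Insert 7: appended to row 1. P = [[1, 7], [3], [4], [6]].
Insert 5: 5 bumps 7 from row 1; 7 appends to row 2. P = [[1, 5], [3, 7], [4], [6]].
Insert 2: 2 bumps 5 from row 1; 5 bumps 7 from row 2; 7 appends to row 3. P = [[1, 2], [3, 5], [4, 7], [6]].

So P = [[1, 2], [3, 5], [4, 7], [6]], Q = [[1, 5], [2, 6], [3, 7], [4]].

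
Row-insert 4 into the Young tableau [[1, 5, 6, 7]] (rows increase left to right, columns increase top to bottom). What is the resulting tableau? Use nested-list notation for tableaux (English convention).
[[1, 4, 6, 7], [5]]

In row 1, 4 replaces 5 (the leftmost entry greater than 4); 5 is bumped to row 2. 5 starts a new row 2. The new tableau is [[1, 4, 6, 7], [5]].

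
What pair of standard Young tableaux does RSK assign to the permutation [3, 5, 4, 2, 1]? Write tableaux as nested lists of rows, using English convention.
Insert each entry of the permutation into P by Schensted row insertion, recording in Q the position of each new cell.

Insert 3: appended to row 1. P = [[3]].
Insert 5: appended to row 1. P = [[3, 5]].
Insert 4: 4 bumps 5 from row 1; 5 starts row 2. P = [[3, 4], [5]].
Insert 2: 2 bumps 3 from row 1; 3 bumps 5 from row 2; 5 starts row 3. P = [[2, 4], [3], [5]].
Insert 1: 1 bumps 2 from row 1; 2 bumps 3 from row 2; 3 bumps 5 from row 3; 5 starts row 4. P = [[1, 4], [2], [3], [5]].

So P = [[1, 4], [2], [3], [5]], Q = [[1, 2], [3], [4], [5]].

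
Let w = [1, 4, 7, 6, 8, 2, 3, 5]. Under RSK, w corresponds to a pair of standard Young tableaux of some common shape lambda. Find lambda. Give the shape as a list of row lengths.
[4, 3, 1]

Row-insert each entry into an empty tableau.

After inserting 1: P = [[1]].
After inserting 4: P = [[1, 4]].
After inserting 7: P = [[1, 4, 7]].
After inserting 6: P = [[1, 4, 6], [7]].
After inserting 8: P = [[1, 4, 6, 8], [7]].
After inserting 2: P = [[1, 2, 6, 8], [4], [7]].
After inserting 3: P = [[1, 2, 3, 8], [4, 6], [7]].
After inserting 5: P = [[1, 2, 3, 5], [4, 6, 8], [7]].

The final insertion tableau P = [[1, 2, 3, 5], [4, 6, 8], [7]] has shape [4, 3, 1].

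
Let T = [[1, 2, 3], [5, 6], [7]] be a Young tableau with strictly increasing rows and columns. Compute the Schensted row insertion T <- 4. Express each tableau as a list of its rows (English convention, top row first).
[[1, 2, 3, 4], [5, 6], [7]]

4 is larger than every entry of row 1, so it is appended to row 1. The new tableau is [[1, 2, 3, 4], [5, 6], [7]].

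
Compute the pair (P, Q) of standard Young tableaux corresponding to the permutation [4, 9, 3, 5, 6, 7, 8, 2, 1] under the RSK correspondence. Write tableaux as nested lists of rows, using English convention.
Insert each entry of the permutation into P by Schensted row insertion, recording in Q the position of each new cell.

Insert 4: appended to row 1. P = [[4]], Q = [[1]].
Insert 9: appended to row 1. P = [[4, 9]], Q = [[1, 2]].
Insert 3: 3 bumps 4 from row 1; 4 starts row 2. P = [[3, 9], [4]], Q = [[1, 2], [3]].
Insert 5: 5 bumps 9 from row 1; 9 appends to row 2. P = [[3, 5], [4, 9]], Q = [[1, 2], [3, 4]].
Insert 6: appended to row 1. P = [[3, 5, 6], [4, 9]], Q = [[1, 2, 5], [3, 4]].
Insert 7: appended to row 1. P = [[3, 5, 6, 7], [4, 9]], Q = [[1, 2, 5, 6], [3, 4]].
Insert 8: appended to row 1. P = [[3, 5, 6, 7, 8], [4, 9]], Q = [[1, 2, 5, 6, 7], [3, 4]].
Insert 2: 2 bumps 3 from row 1; 3 bumps 4 from row 2; 4 starts row 3. P = [[2, 5, 6, 7, 8], [3, 9], [4]], Q = [[1, 2, 5, 6, 7], [3, 4], [8]].
Insert 1: 1 bumps 2 from row 1; 2 bumps 3 from row 2; 3 bumps 4 from row 3; 4 starts row 4. P = [[1, 5, 6, 7, 8], [2, 9], [3], [4]], Q = [[1, 2, 5, 6, 7], [3, 4], [8], [9]].

So P = [[1, 5, 6, 7, 8], [2, 9], [3], [4]], Q = [[1, 2, 5, 6, 7], [3, 4], [8], [9]].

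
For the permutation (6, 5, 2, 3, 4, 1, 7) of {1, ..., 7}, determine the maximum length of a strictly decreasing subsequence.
4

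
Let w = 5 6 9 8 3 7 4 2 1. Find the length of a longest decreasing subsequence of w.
6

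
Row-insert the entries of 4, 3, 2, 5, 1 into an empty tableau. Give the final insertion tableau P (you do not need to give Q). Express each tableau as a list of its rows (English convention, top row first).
After inserting 4: P = [[4]].
After inserting 3: P = [[3], [4]].
After inserting 2: P = [[2], [3], [4]].
After inserting 5: P = [[2, 5], [3], [4]].
After inserting 1: P = [[1, 5], [2], [3], [4]].

So P = [[1, 5], [2], [3], [4]].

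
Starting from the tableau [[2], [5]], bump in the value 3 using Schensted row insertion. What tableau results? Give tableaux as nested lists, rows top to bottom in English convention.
3 is larger than every entry of row 1, so it is appended to row 1. The new tableau is [[2, 3], [5]].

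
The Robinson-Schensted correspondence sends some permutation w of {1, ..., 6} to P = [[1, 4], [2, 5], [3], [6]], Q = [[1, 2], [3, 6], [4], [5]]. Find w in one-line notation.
Reverse the RSK construction: for i from n down to 1, find the cell of Q containing i, remove the entry at that cell from P, and reverse-bump it up through P; the value ejected from row 1 is w(i).

Step i=6: Q has 6 at row 2, column 2; remove 5 from row 2 of P and reverse-bump: 5 enters row 1 and ejects 4. So w(6) = 4. P is now [[1, 5], [2], [3], [6]].
Step i=5: Q has 5 at row 4, column 1; remove 6 from row 4 of P and reverse-bump: 6 enters row 3 and ejects 3; 3 enters row 2 and ejects 2; 2 enters row 1 and ejects 1. So w(5) = 1. P is now [[2, 5], [3], [6]].
Step i=4: Q has 4 at row 3, column 1; remove 6 from row 3 of P and reverse-bump: 6 enters row 2 and ejects 3; 3 enters row 1 and ejects 2. So w(4) = 2. P is now [[3, 5], [6]].
Step i=3: Q has 3 at row 2, column 1; remove 6 from row 2 of P and reverse-bump: 6 enters row 1 and ejects 5. So w(3) = 5. P is now [[3, 6]].
Step i=2: Q has 2 at row 1, column 2; remove that cell from P, ejecting 6. So w(2) = 6. P is now [[3]].
Step i=1: Q has 1 at row 1, column 1; remove that cell from P, ejecting 3. So w(1) = 3. P is now [].

So w = 3 6 5 2 1 4.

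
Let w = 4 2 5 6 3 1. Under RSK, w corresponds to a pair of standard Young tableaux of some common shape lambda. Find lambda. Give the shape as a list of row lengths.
[3, 2, 1]

Row-insert each entry into an empty tableau.

After inserting 4: P = [[4]].
After inserting 2: P = [[2], [4]].
After inserting 5: P = [[2, 5], [4]].
After inserting 6: P = [[2, 5, 6], [4]].
After inserting 3: P = [[2, 3, 6], [4, 5]].
After inserting 1: P = [[1, 3, 6], [2, 5], [4]].

The final insertion tableau P = [[1, 3, 6], [2, 5], [4]] has shape [3, 2, 1].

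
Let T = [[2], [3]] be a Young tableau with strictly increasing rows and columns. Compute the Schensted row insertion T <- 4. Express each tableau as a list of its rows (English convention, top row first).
[[2, 4], [3]]

4 is larger than every entry of row 1, so it is appended to row 1. The new tableau is [[2, 4], [3]].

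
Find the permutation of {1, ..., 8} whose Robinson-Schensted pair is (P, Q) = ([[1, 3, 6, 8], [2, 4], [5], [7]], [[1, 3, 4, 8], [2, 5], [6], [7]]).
2 1 5 7 6 4 3 8

Reverse RSK: for i = n, n-1, ..., 1, locate i in Q, remove the corresponding corner cell from P, and reverse-bump its entry up through P; the value ejected from row 1 is w(i).

So w = 2 1 5 7 6 4 3 8.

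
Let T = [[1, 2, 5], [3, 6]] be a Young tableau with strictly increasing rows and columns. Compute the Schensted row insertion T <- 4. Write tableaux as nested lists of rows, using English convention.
[[1, 2, 4], [3, 5], [6]]

In row 1, 4 replaces 5 (the leftmost entry greater than 4); 5 is bumped to row 2. In row 2, 5 replaces 6 (the leftmost entry greater than 5); 6 is bumped to row 3. 6 starts a new row 3. The new tableau is [[1, 2, 4], [3, 5], [6]].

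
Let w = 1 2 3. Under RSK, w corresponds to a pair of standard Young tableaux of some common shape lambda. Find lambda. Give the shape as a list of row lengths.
[3]

Row-insert each entry into an empty tableau.

After inserting 1: P = [[1]].
After inserting 2: P = [[1, 2]].
After inserting 3: P = [[1, 2, 3]].

The final insertion tableau P = [[1, 2, 3]] has shape [3].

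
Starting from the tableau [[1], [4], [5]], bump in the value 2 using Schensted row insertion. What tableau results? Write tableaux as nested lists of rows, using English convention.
2 is larger than every entry of row 1, so it is appended to row 1. The new tableau is [[1, 2], [4], [5]].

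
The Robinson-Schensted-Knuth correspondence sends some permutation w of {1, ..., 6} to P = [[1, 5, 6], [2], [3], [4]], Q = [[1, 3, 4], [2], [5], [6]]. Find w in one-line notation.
4 3 5 6 2 1

Reverse the RSK construction: for i from n down to 1, find the cell of Q containing i, remove the entry at that cell from P, and reverse-bump it up through P; the value ejected from row 1 is w(i).

Step i=6: Q has 6 at row 4, column 1; remove 4 from row 4 of P and reverse-bump: 4 enters row 3 and ejects 3; 3 enters row 2 and ejects 2; 2 enters row 1 and ejects 1. So w(6) = 1. P is now [[2, 5, 6], [3], [4]].
Step i=5: Q has 5 at row 3, column 1; remove 4 from row 3 of P and reverse-bump: 4 enters row 2 and ejects 3; 3 enters row 1 and ejects 2. So w(5) = 2. P is now [[3, 5, 6], [4]].
Step i=4: Q has 4 at row 1, column 3; remove that cell from P, ejecting 6. So w(4) = 6. P is now [[3, 5], [4]].
Step i=3: Q has 3 at row 1, column 2; remove that cell from P, ejecting 5. So w(3) = 5. P is now [[3], [4]].
Step i=2: Q has 2 at row 2, column 1; remove 4 from row 2 of P and reverse-bump: 4 enters row 1 and ejects 3. So w(2) = 3. P is now [[4]].
Step i=1: Q has 1 at row 1, column 1; remove that cell from P, ejecting 4. So w(1) = 4. P is now [].

So w = 4 3 5 6 2 1.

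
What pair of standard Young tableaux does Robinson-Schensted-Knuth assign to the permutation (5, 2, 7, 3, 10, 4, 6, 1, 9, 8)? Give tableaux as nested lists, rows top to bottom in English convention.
P = [[1, 3, 4, 6, 8], [2, 7, 9], [5, 10]], Q = [[1, 3, 5, 7, 9], [2, 4, 6], [8, 10]]

Insert each entry of the permutation into P by Schensted row insertion, recording in Q the position of each new cell.

After inserting 5: P = [[5]].
After inserting 2: P = [[2], [5]].
After inserting 7: P = [[2, 7], [5]].
After inserting 3: P = [[2, 3], [5, 7]].
After inserting 10: P = [[2, 3, 10], [5, 7]].
After inserting 4: P = [[2, 3, 4], [5, 7, 10]].
After inserting 6: P = [[2, 3, 4, 6], [5, 7, 10]].
After inserting 1: P = [[1, 3, 4, 6], [2, 7, 10], [5]].
After inserting 9: P = [[1, 3, 4, 6, 9], [2, 7, 10], [5]].
After inserting 8: P = [[1, 3, 4, 6, 8], [2, 7, 9], [5, 10]].

So P = [[1, 3, 4, 6, 8], [2, 7, 9], [5, 10]], Q = [[1, 3, 5, 7, 9], [2, 4, 6], [8, 10]].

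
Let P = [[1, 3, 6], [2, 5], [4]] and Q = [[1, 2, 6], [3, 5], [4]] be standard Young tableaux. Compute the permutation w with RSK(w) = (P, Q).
Reverse the RSK construction: for i from n down to 1, find the cell of Q containing i, remove the entry at that cell from P, and reverse-bump it up through P; the value ejected from row 1 is w(i).

Step i=6: Q has 6 at row 1, column 3; remove that cell from P, ejecting 6. So w(6) = 6. P is now [[1, 3], [2, 5], [4]].
Step i=5: Q has 5 at row 2, column 2; remove 5 from row 2 of P and reverse-bump: 5 enters row 1 and ejects 3. So w(5) = 3. P is now [[1, 5], [2], [4]].
Step i=4: Q has 4 at row 3, column 1; remove 4 from row 3 of P and reverse-bump: 4 enters row 2 and ejects 2; 2 enters row 1 and ejects 1. So w(4) = 1. P is now [[2, 5], [4]].
Step i=3: Q has 3 at row 2, column 1; remove 4 from row 2 of P and reverse-bump: 4 enters row 1 and ejects 2. So w(3) = 2. P is now [[4, 5]].
Step i=2: Q has 2 at row 1, column 2; remove that cell from P, ejecting 5. So w(2) = 5. P is now [[4]].
Step i=1: Q has 1 at row 1, column 1; remove that cell from P, ejecting 4. So w(1) = 4. P is now [].

So w = 4 5 2 1 3 6.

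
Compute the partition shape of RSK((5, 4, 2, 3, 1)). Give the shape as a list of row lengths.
Row-insert each entry into an empty tableau.

After inserting 5: P = [[5]].
After inserting 4: P = [[4], [5]].
After inserting 2: P = [[2], [4], [5]].
After inserting 3: P = [[2, 3], [4], [5]].
After inserting 1: P = [[1, 3], [2], [4], [5]].

The final insertion tableau P = [[1, 3], [2], [4], [5]] has shape [2, 1, 1, 1].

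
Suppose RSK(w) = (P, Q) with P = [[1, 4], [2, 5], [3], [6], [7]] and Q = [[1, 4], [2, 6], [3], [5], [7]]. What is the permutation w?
Reverse the RSK construction: for i from n down to 1, find the cell of Q containing i, remove the entry at that cell from P, and reverse-bump it up through P; the value ejected from row 1 is w(i).

Step i=7: Q has 7 at row 5, column 1; remove 7 from row 5 of P and reverse-bump: 7 enters row 4 and ejects 6; 6 enters row 3 and ejects 3; 3 enters row 2 and ejects 2; 2 enters row 1 and ejects 1. So w(7) = 1. P is now [[2, 4], [3, 5], [6], [7]].
Step i=6: Q has 6 at row 2, column 2; remove 5 from row 2 of P and reverse-bump: 5 enters row 1 and ejects 4. So w(6) = 4. P is now [[2, 5], [3], [6], [7]].
Step i=5: Q has 5 at row 4, column 1; remove 7 from row 4 of P and reverse-bump: 7 enters row 3 and ejects 6; 6 enters row 2 and ejects 3; 3 enters row 1 and ejects 2. So w(5) = 2. P is now [[3, 5], [6], [7]].
Step i=4: Q has 4 at row 1, column 2; remove that cell from P, ejecting 5. So w(4) = 5. P is now [[3], [6], [7]].
Step i=3: Q has 3 at row 3, column 1; remove 7 from row 3 of P and reverse-bump: 7 enters row 2 and ejects 6; 6 enters row 1 and ejects 3. So w(3) = 3. P is now [[6], [7]].
Step i=2: Q has 2 at row 2, column 1; remove 7 from row 2 of P and reverse-bump: 7 enters row 1 and ejects 6. So w(2) = 6. P is now [[7]].
Step i=1: Q has 1 at row 1, column 1; remove that cell from P, ejecting 7. So w(1) = 7. P is now [].

So w = 7 6 3 5 2 4 1.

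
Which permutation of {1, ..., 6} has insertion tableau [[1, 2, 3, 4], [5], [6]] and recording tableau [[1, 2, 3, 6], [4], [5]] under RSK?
1 2 6 5 3 4

Reverse the RSK construction: for i from n down to 1, find the cell of Q containing i, remove the entry at that cell from P, and reverse-bump it up through P; the value ejected from row 1 is w(i).

Step i=6: Q has 6 at row 1, column 4; remove that cell from P, ejecting 4. So w(6) = 4. P is now [[1, 2, 3], [5], [6]].
Step i=5: Q has 5 at row 3, column 1; remove 6 from row 3 of P and reverse-bump: 6 enters row 2 and ejects 5; 5 enters row 1 and ejects 3. So w(5) = 3. P is now [[1, 2, 5], [6]].
Step i=4: Q has 4 at row 2, column 1; remove 6 from row 2 of P and reverse-bump: 6 enters row 1 and ejects 5. So w(4) = 5. P is now [[1, 2, 6]].
Step i=3: Q has 3 at row 1, column 3; remove that cell from P, ejecting 6. So w(3) = 6. P is now [[1, 2]].
Step i=2: Q has 2 at row 1, column 2; remove that cell from P, ejecting 2. So w(2) = 2. P is now [[1]].
Step i=1: Q has 1 at row 1, column 1; remove that cell from P, ejecting 1. So w(1) = 1. P is now [].

So w = 1 2 6 5 3 4.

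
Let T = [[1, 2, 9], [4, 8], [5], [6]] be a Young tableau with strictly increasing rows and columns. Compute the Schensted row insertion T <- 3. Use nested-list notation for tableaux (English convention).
In row 1, 3 replaces 9 (the leftmost entry greater than 3); 9 is bumped to row 2. 9 is appended to row 2. The new tableau is [[1, 2, 3], [4, 8, 9], [5], [6]].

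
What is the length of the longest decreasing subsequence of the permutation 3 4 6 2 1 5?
3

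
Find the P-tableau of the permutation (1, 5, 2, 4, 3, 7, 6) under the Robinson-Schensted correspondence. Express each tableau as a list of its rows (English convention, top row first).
After inserting 1: P = [[1]].
After inserting 5: P = [[1, 5]].
After inserting 2: P = [[1, 2], [5]].
After inserting 4: P = [[1, 2, 4], [5]].
After inserting 3: P = [[1, 2, 3], [4], [5]].
After inserting 7: P = [[1, 2, 3, 7], [4], [5]].
After inserting 6: P = [[1, 2, 3, 6], [4, 7], [5]].

So P = [[1, 2, 3, 6], [4, 7], [5]].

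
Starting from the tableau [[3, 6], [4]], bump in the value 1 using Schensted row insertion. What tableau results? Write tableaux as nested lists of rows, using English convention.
In row 1, 1 replaces 3 (the leftmost entry greater than 1); 3 is bumped to row 2. In row 2, 3 replaces 4 (the leftmost entry greater than 3); 4 is bumped to row 3. 4 starts a new row 3. The new tableau is [[1, 6], [3], [4]].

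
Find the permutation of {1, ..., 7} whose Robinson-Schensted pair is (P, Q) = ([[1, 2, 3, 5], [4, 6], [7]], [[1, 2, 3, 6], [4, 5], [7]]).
Reverse the RSK construction: for i from n down to 1, find the cell of Q containing i, remove the entry at that cell from P, and reverse-bump it up through P; the value ejected from row 1 is w(i).

Step i=7: Q has 7 at row 3, column 1; remove 7 from row 3 of P and reverse-bump: 7 enters row 2 and ejects 6; 6 enters row 1 and ejects 5. So w(7) = 5. P is now [[1, 2, 3, 6], [4, 7]].
Step i=6: Q has 6 at row 1, column 4; remove that cell from P, ejecting 6. So w(6) = 6. P is now [[1, 2, 3], [4, 7]].
Step i=5: Q has 5 at row 2, column 2; remove 7 from row 2 of P and reverse-bump: 7 enters row 1 and ejects 3. So w(5) = 3. P is now [[1, 2, 7], [4]].
Step i=4: Q has 4 at row 2, column 1; remove 4 from row 2 of P and reverse-bump: 4 enters row 1 and ejects 2. So w(4) = 2. P is now [[1, 4, 7]].
Step i=3: Q has 3 at row 1, column 3; remove that cell from P, ejecting 7. So w(3) = 7. P is now [[1, 4]].
Step i=2: Q has 2 at row 1, column 2; remove that cell from P, ejecting 4. So w(2) = 4. P is now [[1]].
Step i=1: Q has 1 at row 1, column 1; remove that cell from P, ejecting 1. So w(1) = 1. P is now [].

So w = 1 4 7 2 3 6 5.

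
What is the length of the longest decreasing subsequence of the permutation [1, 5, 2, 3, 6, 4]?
2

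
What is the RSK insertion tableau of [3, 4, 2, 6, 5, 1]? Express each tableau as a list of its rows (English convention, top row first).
After inserting 3: P = [[3]].
After inserting 4: P = [[3, 4]].
After inserting 2: P = [[2, 4], [3]].
After inserting 6: P = [[2, 4, 6], [3]].
After inserting 5: P = [[2, 4, 5], [3, 6]].
After inserting 1: P = [[1, 4, 5], [2, 6], [3]].

So P = [[1, 4, 5], [2, 6], [3]].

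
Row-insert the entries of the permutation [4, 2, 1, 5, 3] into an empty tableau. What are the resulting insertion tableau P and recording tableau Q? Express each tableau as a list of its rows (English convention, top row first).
Insert each entry of the permutation into P by Schensted row insertion, recording in Q the position of each new cell.

After inserting 4: P = [[4]].
After inserting 2: P = [[2], [4]].
After inserting 1: P = [[1], [2], [4]].
After inserting 5: P = [[1, 5], [2], [4]].
After inserting 3: P = [[1, 3], [2, 5], [4]].

So P = [[1, 3], [2, 5], [4]], Q = [[1, 4], [2, 5], [3]].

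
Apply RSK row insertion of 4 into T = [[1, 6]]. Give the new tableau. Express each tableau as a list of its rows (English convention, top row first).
In row 1, 4 replaces 6 (the leftmost entry greater than 4); 6 is bumped to row 2. 6 starts a new row 2. The new tableau is [[1, 4], [6]].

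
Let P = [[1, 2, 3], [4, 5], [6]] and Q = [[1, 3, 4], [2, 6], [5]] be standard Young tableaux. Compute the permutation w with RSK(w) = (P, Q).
6 1 4 5 2 3

Reverse the RSK construction: for i from n down to 1, find the cell of Q containing i, remove the entry at that cell from P, and reverse-bump it up through P; the value ejected from row 1 is w(i).

Step i=6: Q has 6 at row 2, column 2; remove 5 from row 2 of P and reverse-bump: 5 enters row 1 and ejects 3. So w(6) = 3. P is now [[1, 2, 5], [4], [6]].
Step i=5: Q has 5 at row 3, column 1; remove 6 from row 3 of P and reverse-bump: 6 enters row 2 and ejects 4; 4 enters row 1 and ejects 2. So w(5) = 2. P is now [[1, 4, 5], [6]].
Step i=4: Q has 4 at row 1, column 3; remove that cell from P, ejecting 5. So w(4) = 5. P is now [[1, 4], [6]].
Step i=3: Q has 3 at row 1, column 2; remove that cell from P, ejecting 4. So w(3) = 4. P is now [[1], [6]].
Step i=2: Q has 2 at row 2, column 1; remove 6 from row 2 of P and reverse-bump: 6 enters row 1 and ejects 1. So w(2) = 1. P is now [[6]].
Step i=1: Q has 1 at row 1, column 1; remove that cell from P, ejecting 6. So w(1) = 6. P is now [].

So w = 6 1 4 5 2 3.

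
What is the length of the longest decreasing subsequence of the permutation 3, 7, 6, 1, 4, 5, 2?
4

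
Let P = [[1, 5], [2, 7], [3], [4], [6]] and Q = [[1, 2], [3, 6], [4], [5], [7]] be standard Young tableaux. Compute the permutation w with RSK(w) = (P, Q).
Reverse RSK: for i = n, n-1, ..., 1, locate i in Q, remove the corresponding corner cell from P, and reverse-bump its entry up through P; the value ejected from row 1 is w(i).

So w = 6 7 4 3 2 5 1.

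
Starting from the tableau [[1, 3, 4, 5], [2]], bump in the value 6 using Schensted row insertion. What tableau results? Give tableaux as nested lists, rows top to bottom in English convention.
[[1, 3, 4, 5, 6], [2]]

6 is larger than every entry of row 1, so it is appended to row 1. The new tableau is [[1, 3, 4, 5, 6], [2]].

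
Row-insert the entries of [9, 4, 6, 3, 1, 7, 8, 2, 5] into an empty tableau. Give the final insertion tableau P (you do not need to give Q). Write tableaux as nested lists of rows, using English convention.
P = [[1, 2, 5, 8], [3, 6, 7], [4], [9]]

Insert 9: appended to row 1. P = [[9]].
Insert 4: 4 bumps 9 from row 1; 9 starts row 2. P = [[4], [9]].
Insert 6: appended to row 1. P = [[4, 6], [9]].
Insert 3: 3 bumps 4 from row 1; 4 bumps 9 from row 2; 9 starts row 3. P = [[3, 6], [4], [9]].
Insert 1: 1 bumps 3 from row 1; 3 bumps 4 from row 2; 4 bumps 9 from row 3; 9 starts row 4. P = [[1, 6], [3], [4], [9]].
Insert 7: appended to row 1. P = [[1, 6, 7], [3], [4], [9]].
Insert 8: appended to row 1. P = [[1, 6, 7, 8], [3], [4], [9]].
Insert 2: 2 bumps 6 from row 1; 6 appends to row 2. P = [[1, 2, 7, 8], [3, 6], [4], [9]].
Insert 5: 5 bumps 7 from row 1; 7 appends to row 2. P = [[1, 2, 5, 8], [3, 6, 7], [4], [9]].

So P = [[1, 2, 5, 8], [3, 6, 7], [4], [9]].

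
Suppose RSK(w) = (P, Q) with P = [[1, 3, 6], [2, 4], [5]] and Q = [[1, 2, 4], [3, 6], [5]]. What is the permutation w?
2 5 4 6 1 3

Reverse the RSK construction: for i from n down to 1, find the cell of Q containing i, remove the entry at that cell from P, and reverse-bump it up through P; the value ejected from row 1 is w(i).

Step i=6: Q has 6 at row 2, column 2; remove 4 from row 2 of P and reverse-bump: 4 enters row 1 and ejects 3. So w(6) = 3. P is now [[1, 4, 6], [2], [5]].
Step i=5: Q has 5 at row 3, column 1; remove 5 from row 3 of P and reverse-bump: 5 enters row 2 and ejects 2; 2 enters row 1 and ejects 1. So w(5) = 1. P is now [[2, 4, 6], [5]].
Step i=4: Q has 4 at row 1, column 3; remove that cell from P, ejecting 6. So w(4) = 6. P is now [[2, 4], [5]].
Step i=3: Q has 3 at row 2, column 1; remove 5 from row 2 of P and reverse-bump: 5 enters row 1 and ejects 4. So w(3) = 4. P is now [[2, 5]].
Step i=2: Q has 2 at row 1, column 2; remove that cell from P, ejecting 5. So w(2) = 5. P is now [[2]].
Step i=1: Q has 1 at row 1, column 1; remove that cell from P, ejecting 2. So w(1) = 2. P is now [].

So w = 2 5 4 6 1 3.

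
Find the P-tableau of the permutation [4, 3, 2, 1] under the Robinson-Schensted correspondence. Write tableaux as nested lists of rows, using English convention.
Insert 4: appended to row 1. P = [[4]].
Insert 3: 3 bumps 4 from row 1; 4 starts row 2. P = [[3], [4]].
Insert 2: 2 bumps 3 from row 1; 3 bumps 4 from row 2; 4 starts row 3. P = [[2], [3], [4]].
Insert 1: 1 bumps 2 from row 1; 2 bumps 3 from row 2; 3 bumps 4 from row 3; 4 starts row 4. P = [[1], [2], [3], [4]].

So P = [[1], [2], [3], [4]].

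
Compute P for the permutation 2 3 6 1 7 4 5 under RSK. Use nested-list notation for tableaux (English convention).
After inserting 2: P = [[2]].
After inserting 3: P = [[2, 3]].
After inserting 6: P = [[2, 3, 6]].
After inserting 1: P = [[1, 3, 6], [2]].
After inserting 7: P = [[1, 3, 6, 7], [2]].
After inserting 4: P = [[1, 3, 4, 7], [2, 6]].
After inserting 5: P = [[1, 3, 4, 5], [2, 6, 7]].

So P = [[1, 3, 4, 5], [2, 6, 7]].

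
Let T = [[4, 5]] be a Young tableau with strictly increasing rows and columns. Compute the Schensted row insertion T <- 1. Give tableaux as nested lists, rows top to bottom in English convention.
In row 1, 1 replaces 4 (the leftmost entry greater than 1); 4 is bumped to row 2. 4 starts a new row 2. The new tableau is [[1, 5], [4]].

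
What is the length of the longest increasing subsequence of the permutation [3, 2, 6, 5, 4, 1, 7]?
3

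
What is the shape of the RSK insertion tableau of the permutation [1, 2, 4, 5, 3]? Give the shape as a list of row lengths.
[4, 1]

RSK row insertion gives P = [[1, 2, 3, 5], [4]], which has shape [4, 1].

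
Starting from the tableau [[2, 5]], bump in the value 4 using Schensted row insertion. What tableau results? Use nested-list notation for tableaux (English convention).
In row 1, 4 replaces 5 (the leftmost entry greater than 4); 5 is bumped to row 2. 5 starts a new row 2. The new tableau is [[2, 4], [5]].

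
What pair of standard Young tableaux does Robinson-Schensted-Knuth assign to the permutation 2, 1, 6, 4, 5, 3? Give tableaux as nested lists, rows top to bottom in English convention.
Insert each entry of the permutation into P by Schensted row insertion, recording in Q the position of each new cell.

Insert 2: appended to row 1. P = [[2]], Q = [[1]].
Insert 1: 1 bumps 2 from row 1; 2 starts row 2. P = [[1], [2]], Q = [[1], [2]].
Insert 6: appended to row 1. P = [[1, 6], [2]], Q = [[1, 3], [2]].
Insert 4: 4 bumps 6 from row 1; 6 appends to row 2. P = [[1, 4], [2, 6]], Q = [[1, 3], [2, 4]].
Insert 5: appended to row 1. P = [[1, 4, 5], [2, 6]], Q = [[1, 3, 5], [2, 4]].
Insert 3: 3 bumps 4 from row 1; 4 bumps 6 from row 2; 6 starts row 3. P = [[1, 3, 5], [2, 4], [6]], Q = [[1, 3, 5], [2, 4], [6]].

So P = [[1, 3, 5], [2, 4], [6]], Q = [[1, 3, 5], [2, 4], [6]].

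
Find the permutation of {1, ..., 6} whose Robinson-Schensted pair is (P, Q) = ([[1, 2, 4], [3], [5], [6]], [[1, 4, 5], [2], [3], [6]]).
6 5 1 3 4 2

Reverse the RSK construction: for i from n down to 1, find the cell of Q containing i, remove the entry at that cell from P, and reverse-bump it up through P; the value ejected from row 1 is w(i).

Step i=6: Q has 6 at row 4, column 1; remove 6 from row 4 of P and reverse-bump: 6 enters row 3 and ejects 5; 5 enters row 2 and ejects 3; 3 enters row 1 and ejects 2. So w(6) = 2. P is now [[1, 3, 4], [5], [6]].
Step i=5: Q has 5 at row 1, column 3; remove that cell from P, ejecting 4. So w(5) = 4. P is now [[1, 3], [5], [6]].
Step i=4: Q has 4 at row 1, column 2; remove that cell from P, ejecting 3. So w(4) = 3. P is now [[1], [5], [6]].
Step i=3: Q has 3 at row 3, column 1; remove 6 from row 3 of P and reverse-bump: 6 enters row 2 and ejects 5; 5 enters row 1 and ejects 1. So w(3) = 1. P is now [[5], [6]].
Step i=2: Q has 2 at row 2, column 1; remove 6 from row 2 of P and reverse-bump: 6 enters row 1 and ejects 5. So w(2) = 5. P is now [[6]].
Step i=1: Q has 1 at row 1, column 1; remove that cell from P, ejecting 6. So w(1) = 6. P is now [].

So w = 6 5 1 3 4 2.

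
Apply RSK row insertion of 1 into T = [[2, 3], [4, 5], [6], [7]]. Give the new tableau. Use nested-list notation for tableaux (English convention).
In row 1, 1 replaces 2 (the leftmost entry greater than 1); 2 is bumped to row 2. In row 2, 2 replaces 4 (the leftmost entry greater than 2); 4 is bumped to row 3. In row 3, 4 replaces 6 (the leftmost entry greater than 4); 6 is bumped to row 4. In row 4, 6 replaces 7 (the leftmost entry greater than 6); 7 is bumped to row 5. 7 starts a new row 5. The new tableau is [[1, 3], [2, 5], [4], [6], [7]].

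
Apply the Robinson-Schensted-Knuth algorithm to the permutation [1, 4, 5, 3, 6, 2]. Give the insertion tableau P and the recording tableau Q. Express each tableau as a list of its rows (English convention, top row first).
P = [[1, 2, 5, 6], [3], [4]], Q = [[1, 2, 3, 5], [4], [6]]

Insert each entry of the permutation into P by Schensted row insertion, recording in Q the position of each new cell.

Insert 1: appended to row 1. P = [[1]], Q = [[1]].
Insert 4: appended to row 1. P = [[1, 4]], Q = [[1, 2]].
Insert 5: appended to row 1. P = [[1, 4, 5]], Q = [[1, 2, 3]].
Insert 3: 3 bumps 4 from row 1; 4 starts row 2. P = [[1, 3, 5], [4]], Q = [[1, 2, 3], [4]].
Insert 6: appended to row 1. P = [[1, 3, 5, 6], [4]], Q = [[1, 2, 3, 5], [4]].
Insert 2: 2 bumps 3 from row 1; 3 bumps 4 from row 2; 4 starts row 3. P = [[1, 2, 5, 6], [3], [4]], Q = [[1, 2, 3, 5], [4], [6]].

So P = [[1, 2, 5, 6], [3], [4]], Q = [[1, 2, 3, 5], [4], [6]].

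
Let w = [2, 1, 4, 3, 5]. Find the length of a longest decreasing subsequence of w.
2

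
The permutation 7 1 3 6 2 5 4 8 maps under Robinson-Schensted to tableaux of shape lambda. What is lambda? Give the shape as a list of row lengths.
[4, 2, 1, 1]

Row-insert each entry into an empty tableau.

After inserting 7: P = [[7]].
After inserting 1: P = [[1], [7]].
After inserting 3: P = [[1, 3], [7]].
After inserting 6: P = [[1, 3, 6], [7]].
After inserting 2: P = [[1, 2, 6], [3], [7]].
After inserting 5: P = [[1, 2, 5], [3, 6], [7]].
After inserting 4: P = [[1, 2, 4], [3, 5], [6], [7]].
After inserting 8: P = [[1, 2, 4, 8], [3, 5], [6], [7]].

The final insertion tableau P = [[1, 2, 4, 8], [3, 5], [6], [7]] has shape [4, 2, 1, 1].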